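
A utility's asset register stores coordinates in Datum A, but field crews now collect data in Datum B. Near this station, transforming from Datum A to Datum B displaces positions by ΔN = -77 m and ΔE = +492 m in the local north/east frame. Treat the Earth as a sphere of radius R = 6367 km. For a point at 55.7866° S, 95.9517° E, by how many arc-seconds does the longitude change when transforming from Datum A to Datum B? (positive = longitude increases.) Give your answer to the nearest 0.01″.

Δλ = 28.35″

At latitude -55.7866°, cos φ = 0.562277.
One radian of longitude at latitude φ spans R cos φ, so Δλ = ΔE / (R cos φ) = 492.0 / (6367000 × 0.562277) = 1.3743e-04 rad = 28.347″.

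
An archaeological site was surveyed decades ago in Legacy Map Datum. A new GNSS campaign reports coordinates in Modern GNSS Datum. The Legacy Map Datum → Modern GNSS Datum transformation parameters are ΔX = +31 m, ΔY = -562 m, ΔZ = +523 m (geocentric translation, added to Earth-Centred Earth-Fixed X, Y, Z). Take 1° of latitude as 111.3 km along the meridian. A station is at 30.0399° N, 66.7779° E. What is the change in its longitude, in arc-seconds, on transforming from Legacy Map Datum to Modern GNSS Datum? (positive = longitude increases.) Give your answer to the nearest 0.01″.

sin φ = 0.500603, cos φ = 0.865677, sin λ = 0.918983, cos λ = 0.394296.
East component: ΔE = −sin λ·ΔX + cos λ·ΔY = −(0.918983)(31) + (0.394296)(-562) = -250.08 m.
1° of latitude spans 111300 m; at latitude φ, 1° of longitude spans that × cos φ = 96349.9 m, so Δλ = -250.08 / 96349.9 × 3600 = -9.344″.

Δλ = -9.34″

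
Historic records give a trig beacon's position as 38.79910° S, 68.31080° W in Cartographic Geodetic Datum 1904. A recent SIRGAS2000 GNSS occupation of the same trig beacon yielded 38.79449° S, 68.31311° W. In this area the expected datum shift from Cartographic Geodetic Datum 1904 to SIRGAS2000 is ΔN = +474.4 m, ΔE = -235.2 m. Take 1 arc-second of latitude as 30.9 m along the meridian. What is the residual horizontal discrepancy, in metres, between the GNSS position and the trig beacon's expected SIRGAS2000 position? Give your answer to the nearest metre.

Observed coordinate differences: Δφ = +0.00461°, Δλ = -0.00231°.
Converting to metres (1° lat = 111240 m, cos φ = 0.779348): observed ΔN = 512.8 m, observed ΔE = -200.3 m.
Subtracting the expected shift leaves a residual of 512.8 − (474.4) = 38.4 m north and -200.3 − (-235.2) = 34.9 m east.
Residual distance = √(38.4² + 34.9²) = 51.9 m.

52 m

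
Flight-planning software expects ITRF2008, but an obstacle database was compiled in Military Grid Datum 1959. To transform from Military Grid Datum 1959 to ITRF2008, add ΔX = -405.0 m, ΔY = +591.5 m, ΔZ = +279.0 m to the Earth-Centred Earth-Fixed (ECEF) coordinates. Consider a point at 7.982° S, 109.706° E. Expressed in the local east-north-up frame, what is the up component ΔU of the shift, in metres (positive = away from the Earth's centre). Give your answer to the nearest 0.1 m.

At φ = -7.982°, λ = 109.706°: sin φ = -0.138862, cos φ = 0.990312, sin λ = 0.941435, cos λ = -0.337194.
ΔU = cos φ cos λ·ΔX + cos φ sin λ·ΔY + sin φ·ΔZ = (0.990312)(-0.337194)(-405.0) + (0.990312)(0.941435)(591.5) + (-0.138862)(279.0) = 647.96 m.

ΔU = 648.0 m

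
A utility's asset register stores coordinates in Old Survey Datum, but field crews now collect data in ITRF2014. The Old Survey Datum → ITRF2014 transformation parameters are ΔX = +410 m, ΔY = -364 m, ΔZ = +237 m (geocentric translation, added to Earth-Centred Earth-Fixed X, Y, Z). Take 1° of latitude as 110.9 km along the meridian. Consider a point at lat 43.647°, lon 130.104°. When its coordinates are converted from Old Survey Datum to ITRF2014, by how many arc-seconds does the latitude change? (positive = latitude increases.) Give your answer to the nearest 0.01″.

Δφ = 17.72″

sin φ = 0.690213, cos φ = 0.723606, sin λ = 0.764876, cos λ = -0.644177.
North component: ΔN = −sin φ cos λ·ΔX − sin φ sin λ·ΔY + cos φ·ΔZ = −(0.690213)(-0.644177)(410) − (0.690213)(0.764876)(-364) + (0.723606)(237) = 545.95 m.
1° of latitude spans 110900 m, so Δφ = 545.95 / 110900 × 3600 = 17.723″.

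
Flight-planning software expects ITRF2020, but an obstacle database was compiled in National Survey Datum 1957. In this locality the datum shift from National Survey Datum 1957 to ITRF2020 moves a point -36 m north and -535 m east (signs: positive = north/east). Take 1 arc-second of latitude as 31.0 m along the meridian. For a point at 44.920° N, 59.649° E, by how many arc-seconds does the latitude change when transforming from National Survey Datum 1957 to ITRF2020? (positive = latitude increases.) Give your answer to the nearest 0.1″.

Δφ = -1.2″

1″ of latitude = 31.00 m, so Δφ = -36.0 / 31.00 = -1.161″.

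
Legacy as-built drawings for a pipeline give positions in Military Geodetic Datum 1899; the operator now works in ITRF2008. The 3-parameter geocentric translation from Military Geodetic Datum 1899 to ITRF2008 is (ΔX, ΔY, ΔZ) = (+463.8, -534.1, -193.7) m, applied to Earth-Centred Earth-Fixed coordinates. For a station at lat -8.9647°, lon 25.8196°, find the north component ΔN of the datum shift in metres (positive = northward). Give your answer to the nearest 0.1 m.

At φ = -8.9647°, λ = 25.8196°: sin φ = -0.155826, cos φ = 0.987785, sin λ = 0.435539, cos λ = 0.900170.
ΔN = −sin φ cos λ·ΔX − sin φ sin λ·ΔY + cos φ·ΔZ = −(-0.155826)(0.900170)(463.8) − (-0.155826)(0.435539)(-534.1) + (0.987785)(-193.7) = -162.53 m.

ΔN = -162.5 m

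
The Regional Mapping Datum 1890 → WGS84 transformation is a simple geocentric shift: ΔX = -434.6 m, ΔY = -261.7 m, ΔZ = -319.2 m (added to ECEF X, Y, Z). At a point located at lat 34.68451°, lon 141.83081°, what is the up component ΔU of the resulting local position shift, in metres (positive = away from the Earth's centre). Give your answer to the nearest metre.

ΔU = -34 m

At φ = 34.68451°, λ = 141.83081°: sin φ = 0.569057, cos φ = 0.822298, sin λ = 0.617986, cos λ = -0.786189.
ΔU = cos φ cos λ·ΔX + cos φ sin λ·ΔY + sin φ·ΔZ = (0.822298)(-0.786189)(-434.6) + (0.822298)(0.617986)(-261.7) + (0.569057)(-319.2) = -33.67 m.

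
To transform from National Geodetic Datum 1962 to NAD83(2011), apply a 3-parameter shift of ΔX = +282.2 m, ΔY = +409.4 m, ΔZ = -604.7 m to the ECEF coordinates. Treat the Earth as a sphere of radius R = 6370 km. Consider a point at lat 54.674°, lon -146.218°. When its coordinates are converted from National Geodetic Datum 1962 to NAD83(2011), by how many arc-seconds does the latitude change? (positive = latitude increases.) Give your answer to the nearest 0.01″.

Δφ = 0.89″

sin φ = 0.815875, cos φ = 0.578228, sin λ = -0.556035, cos λ = -0.831159.
North component: ΔN = −sin φ cos λ·ΔX − sin φ sin λ·ΔY + cos φ·ΔZ = −(0.815875)(-0.831159)(282.2) − (0.815875)(-0.556035)(409.4) + (0.578228)(-604.7) = 27.44 m.
1° of latitude spans πR/180 = 111177 m, so Δφ = 27.44 / 111177 × 3600 = 0.888″.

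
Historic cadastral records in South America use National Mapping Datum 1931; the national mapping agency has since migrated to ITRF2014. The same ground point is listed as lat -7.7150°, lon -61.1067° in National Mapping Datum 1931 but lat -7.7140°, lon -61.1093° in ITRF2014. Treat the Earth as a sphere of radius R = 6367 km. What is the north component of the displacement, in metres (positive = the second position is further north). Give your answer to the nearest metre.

ΔN = 111 m

Δφ = -7.7140° − -7.7150° = +0.0010°; Δλ = -61.1093° − -61.1067° = -0.0026°.
1° along a meridian = πR/180 = 111125 m.
ΔN = Δφ × 111125 = 111.1 m; ΔE = Δλ × 111125 × cos(-7.7150°) = -0.0026 × 111125 × 0.990948 = -286.3 m.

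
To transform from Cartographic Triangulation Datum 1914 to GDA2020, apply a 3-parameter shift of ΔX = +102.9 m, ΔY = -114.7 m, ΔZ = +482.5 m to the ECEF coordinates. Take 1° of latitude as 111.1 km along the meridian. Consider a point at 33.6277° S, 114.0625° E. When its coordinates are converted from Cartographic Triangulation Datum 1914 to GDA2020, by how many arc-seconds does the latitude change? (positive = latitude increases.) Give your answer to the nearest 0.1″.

Δφ = 10.4″

sin φ = -0.553794, cos φ = 0.832654, sin λ = 0.913101, cos λ = -0.407733.
North component: ΔN = −sin φ cos λ·ΔX − sin φ sin λ·ΔY + cos φ·ΔZ = −(-0.553794)(-0.407733)(102.9) − (-0.553794)(0.913101)(-114.7) + (0.832654)(482.5) = 320.52 m.
1° of latitude spans 111100 m, so Δφ = 320.52 / 111100 × 3600 = 10.386″.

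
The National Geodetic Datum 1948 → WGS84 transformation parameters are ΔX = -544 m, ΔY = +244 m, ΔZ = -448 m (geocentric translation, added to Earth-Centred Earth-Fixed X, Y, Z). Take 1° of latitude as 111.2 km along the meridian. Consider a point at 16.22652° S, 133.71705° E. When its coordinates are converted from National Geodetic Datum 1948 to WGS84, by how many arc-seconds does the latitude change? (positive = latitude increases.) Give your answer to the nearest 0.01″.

Δφ = -8.93″

sin φ = -0.279436, cos φ = 0.960164, sin λ = 0.722762, cos λ = -0.691098.
North component: ΔN = −sin φ cos λ·ΔX − sin φ sin λ·ΔY + cos φ·ΔZ = −(-0.279436)(-0.691098)(-544) − (-0.279436)(0.722762)(244) + (0.960164)(-448) = -275.82 m.
1° of latitude spans 111200 m, so Δφ = -275.82 / 111200 × 3600 = -8.929″.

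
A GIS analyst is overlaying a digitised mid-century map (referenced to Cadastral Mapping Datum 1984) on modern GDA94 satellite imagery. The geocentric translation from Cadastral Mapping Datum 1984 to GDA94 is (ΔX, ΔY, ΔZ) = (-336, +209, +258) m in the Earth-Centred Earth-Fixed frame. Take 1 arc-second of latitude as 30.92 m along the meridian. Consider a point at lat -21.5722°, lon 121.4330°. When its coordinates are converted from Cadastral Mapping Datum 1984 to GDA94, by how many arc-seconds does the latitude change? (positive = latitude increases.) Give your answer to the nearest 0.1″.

Δφ = 12.0″

sin φ = -0.367673, cos φ = 0.929955, sin λ = 0.853251, cos λ = -0.521501.
North component: ΔN = −sin φ cos λ·ΔX − sin φ sin λ·ΔY + cos φ·ΔZ = −(-0.367673)(-0.521501)(-336) − (-0.367673)(0.853251)(209) + (0.929955)(258) = 369.92 m.
1° of latitude spans 3600 × 30.92 = 111312 m, so Δφ = 369.92 / 111312 × 3600 = 11.964″.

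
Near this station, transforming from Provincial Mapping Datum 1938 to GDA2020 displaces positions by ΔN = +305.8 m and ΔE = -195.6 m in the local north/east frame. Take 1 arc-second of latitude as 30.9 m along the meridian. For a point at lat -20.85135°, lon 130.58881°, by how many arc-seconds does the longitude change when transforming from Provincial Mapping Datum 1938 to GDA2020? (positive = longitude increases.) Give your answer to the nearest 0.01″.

Δλ = -6.77″

At latitude -20.85135°, cos φ = 0.934507.
1″ of longitude at this latitude = 30.90 × cos φ = 28.8763 m, so Δλ = -195.6 / 28.8763 = -6.774″.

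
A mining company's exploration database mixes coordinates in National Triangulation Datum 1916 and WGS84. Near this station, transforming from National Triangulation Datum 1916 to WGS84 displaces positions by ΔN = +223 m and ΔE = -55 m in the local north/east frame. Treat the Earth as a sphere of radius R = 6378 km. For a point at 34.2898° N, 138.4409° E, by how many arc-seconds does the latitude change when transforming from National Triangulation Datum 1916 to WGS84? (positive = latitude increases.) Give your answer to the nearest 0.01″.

On a sphere of radius R, 1 rad of latitude = R, so Δφ = ΔN / R = 223.0 / 6378000 = 3.4964e-05 rad = 7.212″.

Δφ = 7.21″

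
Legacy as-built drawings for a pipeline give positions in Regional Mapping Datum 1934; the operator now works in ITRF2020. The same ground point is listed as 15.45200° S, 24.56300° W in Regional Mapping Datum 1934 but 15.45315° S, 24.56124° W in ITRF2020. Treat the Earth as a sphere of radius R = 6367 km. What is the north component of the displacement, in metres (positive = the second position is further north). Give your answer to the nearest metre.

ΔN = -128 m

Δφ = -15.45315° − -15.45200° = -0.00115°; Δλ = -24.56124° − -24.56300° = +0.00176°.
1° along a meridian = πR/180 = 111125 m.
ΔN = Δφ × 111125 = -127.8 m; ΔE = Δλ × 111125 × cos(-15.45200°) = +0.00176 × 111125 × 0.963854 = 188.5 m.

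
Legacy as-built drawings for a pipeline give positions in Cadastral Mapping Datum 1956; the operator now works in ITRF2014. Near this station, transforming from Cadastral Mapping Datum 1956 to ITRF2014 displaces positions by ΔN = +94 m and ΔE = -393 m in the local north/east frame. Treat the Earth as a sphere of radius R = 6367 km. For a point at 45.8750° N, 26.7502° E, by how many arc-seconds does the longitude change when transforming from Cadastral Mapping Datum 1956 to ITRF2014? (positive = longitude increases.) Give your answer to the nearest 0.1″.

At latitude 45.8750°, cos φ = 0.696226.
One radian of longitude at latitude φ spans R cos φ, so Δλ = ΔE / (R cos φ) = -393.0 / (6367000 × 0.696226) = -8.8656e-05 rad = -18.287″.

Δλ = -18.3″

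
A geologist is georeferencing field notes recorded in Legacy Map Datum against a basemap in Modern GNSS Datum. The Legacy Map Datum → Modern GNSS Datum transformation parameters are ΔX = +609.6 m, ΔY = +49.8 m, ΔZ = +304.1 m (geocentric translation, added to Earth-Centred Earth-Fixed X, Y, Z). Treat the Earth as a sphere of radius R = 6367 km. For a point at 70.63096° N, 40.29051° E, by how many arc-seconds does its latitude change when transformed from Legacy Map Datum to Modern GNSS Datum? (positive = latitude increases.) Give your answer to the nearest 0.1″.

sin φ = 0.943402, cos φ = 0.331651, sin λ = 0.646663, cos λ = 0.762775.
North component: ΔN = −sin φ cos λ·ΔX − sin φ sin λ·ΔY + cos φ·ΔZ = −(0.943402)(0.762775)(609.6) − (0.943402)(0.646663)(49.8) + (0.331651)(304.1) = -368.20 m.
1° of latitude spans πR/180 = 111125 m, so Δφ = -368.20 / 111125 × 3600 = -11.928″.

Δφ = -11.9″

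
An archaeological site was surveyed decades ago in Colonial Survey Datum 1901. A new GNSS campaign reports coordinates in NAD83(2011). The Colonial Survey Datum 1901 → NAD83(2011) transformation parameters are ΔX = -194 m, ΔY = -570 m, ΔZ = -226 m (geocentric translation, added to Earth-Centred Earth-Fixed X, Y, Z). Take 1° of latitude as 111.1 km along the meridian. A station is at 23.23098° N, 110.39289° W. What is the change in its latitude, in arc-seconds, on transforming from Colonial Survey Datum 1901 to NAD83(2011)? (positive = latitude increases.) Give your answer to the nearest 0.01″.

sin φ = 0.394439, cos φ = 0.918922, sin λ = -0.937325, cos λ = -0.348456.
North component: ΔN = −sin φ cos λ·ΔX − sin φ sin λ·ΔY + cos φ·ΔZ = −(0.394439)(-0.348456)(-194) − (0.394439)(-0.937325)(-570) + (0.918922)(-226) = -445.08 m.
1° of latitude spans 111100 m, so Δφ = -445.08 / 111100 × 3600 = -14.422″.

Δφ = -14.42″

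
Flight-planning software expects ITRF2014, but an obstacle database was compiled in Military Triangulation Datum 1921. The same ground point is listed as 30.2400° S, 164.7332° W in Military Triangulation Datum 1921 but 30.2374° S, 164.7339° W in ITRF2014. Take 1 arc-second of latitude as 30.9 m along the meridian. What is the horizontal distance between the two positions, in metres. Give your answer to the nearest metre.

297 m

Δφ = -30.2374° − -30.2400° = +0.0026°; Δλ = -164.7339° − -164.7332° = -0.0007°.
1° of latitude = 3600 × 30.90 = 111240 m.
ΔN = Δφ × 111240 = 289.2 m; ΔE = Δλ × 111240 × cos(-30.2400°) = -0.0007 × 111240 × 0.863923 = -67.3 m.
Distance = √(ΔE² + ΔN²) = √((-67.3)² + 289.2²) = 296.9 m.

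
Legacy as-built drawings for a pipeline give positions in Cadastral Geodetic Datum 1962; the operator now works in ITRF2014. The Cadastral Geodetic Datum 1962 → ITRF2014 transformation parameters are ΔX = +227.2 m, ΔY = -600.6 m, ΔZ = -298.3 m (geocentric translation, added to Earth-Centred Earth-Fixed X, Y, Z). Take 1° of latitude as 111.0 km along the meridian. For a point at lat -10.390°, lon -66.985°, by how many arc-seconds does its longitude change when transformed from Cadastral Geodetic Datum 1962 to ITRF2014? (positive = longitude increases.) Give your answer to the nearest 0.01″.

sin φ = -0.180347, cos φ = 0.983603, sin λ = -0.920403, cos λ = 0.390972.
East component: ΔE = −sin λ·ΔX + cos λ·ΔY = −(-0.920403)(227.2) + (0.390972)(-600.6) = -25.70 m.
1° of latitude spans 111000 m; at latitude φ, 1° of longitude spans that × cos φ = 109179.9 m, so Δλ = -25.70 / 109179.9 × 3600 = -0.847″.

Δλ = -0.85″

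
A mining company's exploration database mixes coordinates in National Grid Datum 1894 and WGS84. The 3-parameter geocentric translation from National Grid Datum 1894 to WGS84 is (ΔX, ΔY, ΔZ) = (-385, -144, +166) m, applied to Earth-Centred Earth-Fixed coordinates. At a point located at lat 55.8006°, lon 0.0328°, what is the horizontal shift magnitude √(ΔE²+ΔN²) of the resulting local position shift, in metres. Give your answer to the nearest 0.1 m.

The local east axis at (φ, λ) is (−sin λ, cos λ, 0), so ΔE = −sin(0.0328°)·(-385) + cos(0.0328°)·(-144) = -143.78 m.
The local north axis is (−sin φ cos λ, −sin φ sin λ, cos φ), giving ΔN = 318.428 + 0.068 + 93.304 = 411.80 m.
Horizontal magnitude = √(ΔE² + ΔN²) = √((-143.78)² + 411.80²) = 436.18 m.

436.2 m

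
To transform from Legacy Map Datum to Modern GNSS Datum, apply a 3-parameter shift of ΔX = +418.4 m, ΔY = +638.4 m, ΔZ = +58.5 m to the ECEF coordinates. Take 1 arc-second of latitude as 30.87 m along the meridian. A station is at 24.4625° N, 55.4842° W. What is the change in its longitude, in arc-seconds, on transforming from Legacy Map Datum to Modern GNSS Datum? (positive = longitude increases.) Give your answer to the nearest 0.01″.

Δλ = 25.14″

sin φ = 0.414098, cos φ = 0.910232, sin λ = -0.823970, cos λ = 0.566633.
East component: ΔE = −sin λ·ΔX + cos λ·ΔY = −(-0.823970)(418.4) + (0.566633)(638.4) = 706.49 m.
1° of latitude spans 3600 × 30.87 = 111132 m; at latitude φ, 1° of longitude spans that × cos φ = 101156.0 m, so Δλ = 706.49 / 101156.0 × 3600 = 25.143″.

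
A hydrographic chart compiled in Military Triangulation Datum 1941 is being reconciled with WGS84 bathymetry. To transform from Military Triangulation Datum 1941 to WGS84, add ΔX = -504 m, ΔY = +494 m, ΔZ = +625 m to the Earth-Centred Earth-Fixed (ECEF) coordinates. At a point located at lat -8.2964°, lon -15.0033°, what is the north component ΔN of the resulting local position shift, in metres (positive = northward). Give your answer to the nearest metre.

The local north axis is (−sin φ cos λ, −sin φ sin λ, cos φ), giving ΔN = -70.245 − 18.453 + 618.459 = 529.76 m.

ΔN = 530 m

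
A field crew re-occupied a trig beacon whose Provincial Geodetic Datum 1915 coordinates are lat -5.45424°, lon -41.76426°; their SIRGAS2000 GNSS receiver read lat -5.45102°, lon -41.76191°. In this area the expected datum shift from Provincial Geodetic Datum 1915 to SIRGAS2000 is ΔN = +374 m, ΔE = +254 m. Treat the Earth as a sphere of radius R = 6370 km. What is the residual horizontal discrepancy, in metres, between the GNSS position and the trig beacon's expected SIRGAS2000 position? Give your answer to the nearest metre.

17 m

Observed coordinate differences: Δφ = +0.00322°, Δλ = +0.00235°.
Converting to metres (1° lat = 111177 m, cos φ = 0.995472): observed ΔN = 358.0 m, observed ΔE = 260.1 m.
Subtracting the expected shift leaves a residual of 358.0 − (374) = -16.0 m north and 260.1 − (254) = 6.1 m east.
Residual distance = √((-16.0)² + 6.1²) = 17.1 m.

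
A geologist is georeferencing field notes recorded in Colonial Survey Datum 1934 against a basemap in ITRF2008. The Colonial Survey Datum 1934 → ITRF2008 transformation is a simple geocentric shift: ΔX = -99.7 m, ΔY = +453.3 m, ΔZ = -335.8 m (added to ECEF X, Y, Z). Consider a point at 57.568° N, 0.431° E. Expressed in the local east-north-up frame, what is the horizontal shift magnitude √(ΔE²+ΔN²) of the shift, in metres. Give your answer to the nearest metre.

The local east axis at (φ, λ) is (−sin λ, cos λ, 0), so ΔE = −sin(0.431°)·(-99.7) + cos(0.431°)·453.3 = 454.04 m.
The local north axis is (−sin φ cos λ, −sin φ sin λ, cos φ), giving ΔN = 84.147 − 2.878 − 180.089 = -98.82 m.
Horizontal magnitude = √(ΔE² + ΔN²) = √(454.04² + (-98.82)²) = 464.67 m.

465 m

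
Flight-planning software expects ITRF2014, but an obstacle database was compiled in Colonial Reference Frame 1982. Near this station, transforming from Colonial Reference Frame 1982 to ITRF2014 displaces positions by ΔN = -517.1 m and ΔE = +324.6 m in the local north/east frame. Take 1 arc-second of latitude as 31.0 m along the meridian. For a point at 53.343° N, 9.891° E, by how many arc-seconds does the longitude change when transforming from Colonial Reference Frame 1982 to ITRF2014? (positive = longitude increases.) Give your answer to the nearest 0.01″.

At latitude 53.343°, cos φ = 0.597023.
1″ of longitude at this latitude = 31.00 × cos φ = 18.5077 m, so Δλ = 324.6 / 18.5077 = 17.539″.

Δλ = 17.54″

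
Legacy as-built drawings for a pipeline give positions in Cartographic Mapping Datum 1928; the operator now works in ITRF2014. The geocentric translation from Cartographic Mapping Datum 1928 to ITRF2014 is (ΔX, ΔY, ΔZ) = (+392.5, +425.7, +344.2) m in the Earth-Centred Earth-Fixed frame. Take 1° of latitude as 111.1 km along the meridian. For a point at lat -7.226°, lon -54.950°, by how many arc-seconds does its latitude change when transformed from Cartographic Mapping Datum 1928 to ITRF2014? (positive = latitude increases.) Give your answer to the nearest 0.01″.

Δφ = 10.56″

sin φ = -0.125783, cos φ = 0.992058, sin λ = -0.818651, cos λ = 0.574291.
North component: ΔN = −sin φ cos λ·ΔX − sin φ sin λ·ΔY + cos φ·ΔZ = −(-0.125783)(0.574291)(392.5) − (-0.125783)(-0.818651)(425.7) + (0.992058)(344.2) = 325.98 m.
1° of latitude spans 111100 m, so Δφ = 325.98 / 111100 × 3600 = 10.563″.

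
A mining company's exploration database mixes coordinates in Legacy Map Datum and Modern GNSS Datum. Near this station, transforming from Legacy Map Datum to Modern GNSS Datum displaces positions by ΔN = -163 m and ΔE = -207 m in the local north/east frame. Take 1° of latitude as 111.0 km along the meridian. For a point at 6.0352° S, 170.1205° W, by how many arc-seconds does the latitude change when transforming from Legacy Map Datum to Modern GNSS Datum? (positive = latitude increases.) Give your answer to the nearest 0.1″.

1° of latitude = 111.0 km, so Δφ = -163.0 / 111000 = -0.0014685° = -5.286″.

Δφ = -5.3″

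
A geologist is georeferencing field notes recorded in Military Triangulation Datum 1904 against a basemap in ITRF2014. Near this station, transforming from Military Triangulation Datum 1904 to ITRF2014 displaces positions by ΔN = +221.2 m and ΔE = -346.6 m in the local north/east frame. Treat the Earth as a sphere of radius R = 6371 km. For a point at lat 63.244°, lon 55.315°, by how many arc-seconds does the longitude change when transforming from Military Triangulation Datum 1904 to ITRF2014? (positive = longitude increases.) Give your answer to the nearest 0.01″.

Δλ = -24.93″

At latitude 63.244°, cos φ = 0.450192.
One radian of longitude at latitude φ spans R cos φ, so Δλ = ΔE / (R cos φ) = -346.6 / (6371000 × 0.450192) = -1.2084e-04 rad = -24.926″.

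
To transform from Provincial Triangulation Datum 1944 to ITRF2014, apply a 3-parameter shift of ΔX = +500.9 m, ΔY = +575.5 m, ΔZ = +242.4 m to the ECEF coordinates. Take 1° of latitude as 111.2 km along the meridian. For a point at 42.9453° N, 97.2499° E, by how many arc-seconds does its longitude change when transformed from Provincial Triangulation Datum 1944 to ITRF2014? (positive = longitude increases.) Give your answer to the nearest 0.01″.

sin φ = 0.681300, cos φ = 0.732004, sin λ = 0.992005, cos λ = -0.126197.
East component: ΔE = −sin λ·ΔX + cos λ·ΔY = −(0.992005)(500.9) + (-0.126197)(575.5) = -569.52 m.
1° of latitude spans 111200 m; at latitude φ, 1° of longitude spans that × cos φ = 81398.9 m, so Δλ = -569.52 / 81398.9 × 3600 = -25.188″.

Δλ = -25.19″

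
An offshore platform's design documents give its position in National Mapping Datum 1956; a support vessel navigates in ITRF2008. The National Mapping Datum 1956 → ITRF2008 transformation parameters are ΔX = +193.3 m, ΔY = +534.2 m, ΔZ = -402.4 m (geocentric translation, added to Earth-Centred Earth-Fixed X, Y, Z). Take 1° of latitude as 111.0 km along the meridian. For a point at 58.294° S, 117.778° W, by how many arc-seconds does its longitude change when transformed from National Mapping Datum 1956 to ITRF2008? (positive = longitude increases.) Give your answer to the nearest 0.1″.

Δλ = -4.8″

sin φ = -0.850756, cos φ = 0.525561, sin λ = -0.884760, cos λ = -0.466047.
East component: ΔE = −sin λ·ΔX + cos λ·ΔY = −(-0.884760)(193.3) + (-0.466047)(534.2) = -77.94 m.
1° of latitude spans 111000 m; at latitude φ, 1° of longitude spans that × cos φ = 58337.2 m, so Δλ = -77.94 / 58337.2 × 3600 = -4.810″.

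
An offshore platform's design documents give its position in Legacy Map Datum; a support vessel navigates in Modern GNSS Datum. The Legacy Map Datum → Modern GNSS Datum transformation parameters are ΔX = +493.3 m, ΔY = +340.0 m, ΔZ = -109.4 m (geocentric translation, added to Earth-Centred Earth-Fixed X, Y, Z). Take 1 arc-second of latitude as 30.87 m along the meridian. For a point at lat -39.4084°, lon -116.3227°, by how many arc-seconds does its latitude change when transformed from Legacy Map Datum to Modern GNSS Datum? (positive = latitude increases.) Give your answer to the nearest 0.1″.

sin φ = -0.634844, cos φ = 0.772641, sin λ = -0.896311, cos λ = -0.443426.
North component: ΔN = −sin φ cos λ·ΔX − sin φ sin λ·ΔY + cos φ·ΔZ = −(-0.634844)(-0.443426)(493.3) − (-0.634844)(-0.896311)(340.0) + (0.772641)(-109.4) = -416.86 m.
1° of latitude spans 3600 × 30.87 = 111132 m, so Δφ = -416.86 / 111132 × 3600 = -13.504″.

Δφ = -13.5″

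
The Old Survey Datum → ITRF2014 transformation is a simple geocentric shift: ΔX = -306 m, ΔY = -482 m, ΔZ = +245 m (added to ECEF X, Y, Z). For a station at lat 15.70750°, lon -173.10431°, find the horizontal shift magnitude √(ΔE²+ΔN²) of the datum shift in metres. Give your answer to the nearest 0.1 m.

The local east axis at (φ, λ) is (−sin λ, cos λ, 0), so ΔE = −sin(-173.10431°)·(-306) + cos(-173.10431°)·(-482) = 441.77 m.
The local north axis is (−sin φ cos λ, −sin φ sin λ, cos φ), giving ΔN = -82.243 − 15.667 + 235.851 = 137.94 m.
Horizontal magnitude = √(ΔE² + ΔN²) = √(441.77² + 137.94²) = 462.81 m.

462.8 m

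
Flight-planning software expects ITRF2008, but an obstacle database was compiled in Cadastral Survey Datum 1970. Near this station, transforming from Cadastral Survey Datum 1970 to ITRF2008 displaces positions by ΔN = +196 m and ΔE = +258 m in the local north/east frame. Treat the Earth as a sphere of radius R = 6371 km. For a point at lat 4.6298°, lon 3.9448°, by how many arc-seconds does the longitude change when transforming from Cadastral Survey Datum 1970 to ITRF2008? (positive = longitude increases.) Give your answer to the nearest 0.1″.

At latitude 4.6298°, cos φ = 0.996737.
One radian of longitude at latitude φ spans R cos φ, so Δλ = ΔE / (R cos φ) = 258.0 / (6371000 × 0.996737) = 4.0629e-05 rad = 8.380″.

Δλ = 8.4″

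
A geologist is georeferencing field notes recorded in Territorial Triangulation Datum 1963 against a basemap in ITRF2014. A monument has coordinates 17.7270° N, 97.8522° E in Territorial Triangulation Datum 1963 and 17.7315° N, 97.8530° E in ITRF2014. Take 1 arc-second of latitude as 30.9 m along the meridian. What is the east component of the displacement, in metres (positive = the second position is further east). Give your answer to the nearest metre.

ΔE = 85 m

Δφ = 17.7315° − 17.7270° = +0.0045°; Δλ = 97.8530° − 97.8522° = +0.0008°.
1° of latitude = 3600 × 30.90 = 111240 m.
ΔN = Δφ × 111240 = 500.6 m; ΔE = Δλ × 111240 × cos(17.7270°) = +0.0008 × 111240 × 0.952518 = 84.8 m.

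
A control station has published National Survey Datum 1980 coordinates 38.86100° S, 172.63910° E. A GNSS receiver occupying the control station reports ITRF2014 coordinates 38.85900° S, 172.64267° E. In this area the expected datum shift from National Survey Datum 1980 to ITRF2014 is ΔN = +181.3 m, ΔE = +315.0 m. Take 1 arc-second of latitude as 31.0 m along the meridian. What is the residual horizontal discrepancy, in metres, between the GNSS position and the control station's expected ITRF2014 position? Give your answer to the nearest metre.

42 m

Observed coordinate differences: Δφ = +0.00200°, Δλ = +0.00357°.
Converting to metres (1° lat = 111600 m, cos φ = 0.778670): observed ΔN = 223.2 m, observed ΔE = 310.2 m.
Subtracting the expected shift leaves a residual of 223.2 − (181.3) = 41.9 m north and 310.2 − (315.0) = -4.8 m east.
Residual distance = √(41.9² + (-4.8)²) = 42.2 m.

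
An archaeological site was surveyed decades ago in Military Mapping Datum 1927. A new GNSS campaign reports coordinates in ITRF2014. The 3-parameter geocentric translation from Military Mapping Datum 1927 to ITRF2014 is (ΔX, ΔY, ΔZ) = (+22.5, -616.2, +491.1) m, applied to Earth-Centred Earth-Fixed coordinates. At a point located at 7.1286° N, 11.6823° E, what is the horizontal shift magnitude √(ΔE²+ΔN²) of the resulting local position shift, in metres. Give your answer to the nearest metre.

At φ = 7.1286°, λ = 11.6823°: sin φ = 0.124097, cos φ = 0.992270, sin λ = 0.202485, cos λ = 0.979285.
ΔE = −sin λ·ΔX + cos λ·ΔY = −(0.202485)·(22.5) + (0.979285)·(-616.2) = -607.99 m.
ΔN = −sin φ cos λ·ΔX − sin φ sin λ·ΔY + cos φ·ΔZ = −(0.124097)(0.979285)(22.5) − (0.124097)(0.202485)(-616.2) + (0.992270)(491.1) = 500.05 m.
Horizontal magnitude = √(ΔE² + ΔN²) = √((-607.99)² + 500.05²) = 787.21 m.

787 m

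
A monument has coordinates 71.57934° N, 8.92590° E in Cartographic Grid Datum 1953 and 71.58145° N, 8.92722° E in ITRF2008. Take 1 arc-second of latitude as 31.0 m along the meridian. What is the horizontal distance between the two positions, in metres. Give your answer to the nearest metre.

240 m

Δφ = 71.58145° − 71.57934° = +0.00211°; Δλ = 8.92722° − 8.92590° = +0.00132°.
1° of latitude = 3600 × 31.00 = 111600 m.
ΔN = Δφ × 111600 = 235.5 m; ΔE = Δλ × 111600 × cos(71.57934°) = +0.00132 × 111600 × 0.315991 = 46.5 m.
Distance = √(ΔE² + ΔN²) = √(46.5² + 235.5²) = 240.0 m.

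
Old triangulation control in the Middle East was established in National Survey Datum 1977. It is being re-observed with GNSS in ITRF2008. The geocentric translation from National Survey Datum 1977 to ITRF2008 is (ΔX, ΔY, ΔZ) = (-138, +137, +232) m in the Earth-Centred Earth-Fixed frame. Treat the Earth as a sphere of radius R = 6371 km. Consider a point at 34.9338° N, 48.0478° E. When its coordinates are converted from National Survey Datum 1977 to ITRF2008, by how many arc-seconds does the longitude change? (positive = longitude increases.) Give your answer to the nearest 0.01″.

Δλ = 7.67″

sin φ = 0.572630, cos φ = 0.819814, sin λ = 0.743703, cos λ = 0.668510.
East component: ΔE = −sin λ·ΔX + cos λ·ΔY = −(0.743703)(-138) + (0.668510)(137) = 194.22 m.
1° of latitude spans πR/180 = 111195 m; at latitude φ, 1° of longitude spans that × cos φ = 91159.2 m, so Δλ = 194.22 / 91159.2 × 3600 = 7.670″.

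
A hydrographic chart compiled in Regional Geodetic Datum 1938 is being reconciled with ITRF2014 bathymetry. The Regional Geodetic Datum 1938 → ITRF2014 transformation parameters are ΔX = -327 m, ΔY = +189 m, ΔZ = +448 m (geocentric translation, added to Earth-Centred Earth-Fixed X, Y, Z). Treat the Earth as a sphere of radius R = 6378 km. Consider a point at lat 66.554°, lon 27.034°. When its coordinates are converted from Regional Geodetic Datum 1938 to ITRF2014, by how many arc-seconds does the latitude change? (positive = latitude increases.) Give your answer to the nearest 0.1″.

sin φ = 0.917435, cos φ = 0.397885, sin λ = 0.454519, cos λ = 0.890737.
North component: ΔN = −sin φ cos λ·ΔX − sin φ sin λ·ΔY + cos φ·ΔZ = −(0.917435)(0.890737)(-327) − (0.917435)(0.454519)(189) + (0.397885)(448) = 366.66 m.
1° of latitude spans πR/180 = 111317 m, so Δφ = 366.66 / 111317 × 3600 = 11.858″.

Δφ = 11.9″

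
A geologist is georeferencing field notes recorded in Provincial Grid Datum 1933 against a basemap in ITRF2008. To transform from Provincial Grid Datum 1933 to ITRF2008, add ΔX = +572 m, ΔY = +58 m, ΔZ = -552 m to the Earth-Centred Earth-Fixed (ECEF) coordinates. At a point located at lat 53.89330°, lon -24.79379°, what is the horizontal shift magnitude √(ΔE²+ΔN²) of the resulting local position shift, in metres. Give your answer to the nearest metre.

The local east axis at (φ, λ) is (−sin λ, cos λ, 0), so ΔE = −sin(-24.79379°)·572 + cos(-24.79379°)·58 = 292.52 m.
The local north axis is (−sin φ cos λ, −sin φ sin λ, cos φ), giving ΔN = -419.533 + 19.651 − 325.289 = -725.17 m.
Horizontal magnitude = √(ΔE² + ΔN²) = √(292.52² + (-725.17)²) = 781.95 m.

782 m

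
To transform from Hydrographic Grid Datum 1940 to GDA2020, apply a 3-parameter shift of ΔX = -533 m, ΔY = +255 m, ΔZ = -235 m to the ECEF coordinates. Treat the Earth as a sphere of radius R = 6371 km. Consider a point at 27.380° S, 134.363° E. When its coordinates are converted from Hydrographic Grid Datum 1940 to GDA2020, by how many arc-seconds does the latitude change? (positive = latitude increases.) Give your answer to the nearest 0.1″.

sin φ = -0.459890, cos φ = 0.887976, sin λ = 0.714924, cos λ = -0.699202.
North component: ΔN = −sin φ cos λ·ΔX − sin φ sin λ·ΔY + cos φ·ΔZ = −(-0.459890)(-0.699202)(-533) − (-0.459890)(0.714924)(255) + (0.887976)(-235) = 46.56 m.
1° of latitude spans πR/180 = 111195 m, so Δφ = 46.56 / 111195 × 3600 = 1.507″.

Δφ = 1.5″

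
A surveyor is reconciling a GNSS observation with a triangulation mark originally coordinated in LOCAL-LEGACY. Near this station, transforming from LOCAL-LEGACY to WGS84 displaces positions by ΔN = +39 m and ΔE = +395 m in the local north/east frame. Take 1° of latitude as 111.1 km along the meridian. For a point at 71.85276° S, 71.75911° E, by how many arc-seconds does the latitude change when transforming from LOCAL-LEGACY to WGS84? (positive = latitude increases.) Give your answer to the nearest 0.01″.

Δφ = 1.26″

1° of latitude = 111.1 km, so Δφ = 39.0 / 111100 = 0.0003510° = 1.264″.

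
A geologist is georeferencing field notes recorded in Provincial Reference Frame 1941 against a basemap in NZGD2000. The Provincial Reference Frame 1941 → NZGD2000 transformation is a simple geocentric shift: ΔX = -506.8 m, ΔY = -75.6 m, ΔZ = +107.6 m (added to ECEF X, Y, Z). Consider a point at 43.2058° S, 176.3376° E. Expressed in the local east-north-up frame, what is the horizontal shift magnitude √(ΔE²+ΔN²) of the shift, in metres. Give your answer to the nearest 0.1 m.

435.0 m

At φ = -43.2058°, λ = 176.3376°: sin φ = -0.684621, cos φ = 0.728899, sin λ = 0.063877, cos λ = -0.997958.
ΔE = −sin λ·ΔX + cos λ·ΔY = −(0.063877)·(-506.8) + (-0.997958)·(-75.6) = 107.82 m.
ΔN = −sin φ cos λ·ΔX − sin φ sin λ·ΔY + cos φ·ΔZ = −(-0.684621)(-0.997958)(-506.8) − (-0.684621)(0.063877)(-75.6) + (0.728899)(107.6) = 421.38 m.
Horizontal magnitude = √(ΔE² + ΔN²) = √(107.82² + 421.38²) = 434.96 m.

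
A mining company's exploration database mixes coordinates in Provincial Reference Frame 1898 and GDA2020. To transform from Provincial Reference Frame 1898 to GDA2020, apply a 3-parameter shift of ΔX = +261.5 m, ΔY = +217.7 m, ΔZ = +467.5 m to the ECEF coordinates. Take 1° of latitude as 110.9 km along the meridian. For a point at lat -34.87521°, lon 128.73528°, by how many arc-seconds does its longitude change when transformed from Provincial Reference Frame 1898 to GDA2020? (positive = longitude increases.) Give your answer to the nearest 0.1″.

sin φ = -0.571791, cos φ = 0.820399, sin λ = 0.780045, cos λ = -0.625723.
East component: ΔE = −sin λ·ΔX + cos λ·ΔY = −(0.780045)(261.5) + (-0.625723)(217.7) = -340.20 m.
1° of latitude spans 110900 m; at latitude φ, 1° of longitude spans that × cos φ = 90982.3 m, so Δλ = -340.20 / 90982.3 × 3600 = -13.461″.

Δλ = -13.5″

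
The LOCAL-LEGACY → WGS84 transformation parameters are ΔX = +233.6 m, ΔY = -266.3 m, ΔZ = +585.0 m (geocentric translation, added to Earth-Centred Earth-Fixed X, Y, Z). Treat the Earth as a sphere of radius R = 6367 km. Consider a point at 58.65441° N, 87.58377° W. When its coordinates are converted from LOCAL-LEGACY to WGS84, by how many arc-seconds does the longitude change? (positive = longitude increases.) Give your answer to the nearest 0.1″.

sin φ = 0.854045, cos φ = 0.520199, sin λ = -0.999111, cos λ = 0.042159.
East component: ΔE = −sin λ·ΔX + cos λ·ΔY = −(-0.999111)(233.6) + (0.042159)(-266.3) = 222.17 m.
1° of latitude spans πR/180 = 111125 m; at latitude φ, 1° of longitude spans that × cos φ = 57807.2 m, so Δλ = 222.17 / 57807.2 × 3600 = 13.836″.

Δλ = 13.8″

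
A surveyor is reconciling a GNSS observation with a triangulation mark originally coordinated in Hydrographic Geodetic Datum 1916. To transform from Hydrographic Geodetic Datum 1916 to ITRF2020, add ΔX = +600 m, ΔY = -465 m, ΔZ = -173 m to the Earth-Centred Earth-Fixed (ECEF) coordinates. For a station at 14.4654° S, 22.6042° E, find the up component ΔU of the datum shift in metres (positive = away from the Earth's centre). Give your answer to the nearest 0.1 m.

ΔU = 406.5 m

At φ = -14.4654°, λ = 22.6042°: sin φ = -0.249795, cos φ = 0.968299, sin λ = 0.384363, cos λ = 0.923182.
ΔU = cos φ cos λ·ΔX + cos φ sin λ·ΔY + sin φ·ΔZ = (0.968299)(0.923182)(600) + (0.968299)(0.384363)(-465) + (-0.249795)(-173) = 406.50 m.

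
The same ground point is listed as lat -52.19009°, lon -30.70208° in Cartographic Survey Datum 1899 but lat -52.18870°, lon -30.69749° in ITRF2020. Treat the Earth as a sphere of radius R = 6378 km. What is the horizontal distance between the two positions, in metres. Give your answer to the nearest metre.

Δφ = -52.18870° − -52.19009° = +0.00139°; Δλ = -30.69749° − -30.70208° = +0.00459°.
1° along a meridian = πR/180 = 111317 m.
ΔN = Δφ × 111317 = 154.7 m; ΔE = Δλ × 111317 × cos(-52.19009°) = +0.00459 × 111317 × 0.613044 = 313.2 m.
Distance = √(ΔE² + ΔN²) = √(313.2² + 154.7²) = 349.4 m.

349 m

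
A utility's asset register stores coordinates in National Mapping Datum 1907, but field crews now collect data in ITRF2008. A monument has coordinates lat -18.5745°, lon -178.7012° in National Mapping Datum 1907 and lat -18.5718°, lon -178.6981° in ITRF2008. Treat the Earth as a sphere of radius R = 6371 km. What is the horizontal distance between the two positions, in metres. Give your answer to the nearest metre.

444 m

Δφ = -18.5718° − -18.5745° = +0.0027°; Δλ = -178.6981° − -178.7012° = +0.0031°.
1° along a meridian = πR/180 = 111195 m.
ΔN = Δφ × 111195 = 300.2 m; ΔE = Δλ × 111195 × cos(-18.5745°) = +0.0031 × 111195 × 0.947910 = 326.7 m.
Distance = √(ΔE² + ΔN²) = √(326.7² + 300.2²) = 443.7 m.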